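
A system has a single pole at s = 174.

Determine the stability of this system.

Pole at s = 174 is in the right half-plane. Unstable.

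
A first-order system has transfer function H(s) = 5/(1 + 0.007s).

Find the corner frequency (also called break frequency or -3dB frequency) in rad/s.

Corner frequency = 1/τ = 1/0.007 = 142.857 rad/s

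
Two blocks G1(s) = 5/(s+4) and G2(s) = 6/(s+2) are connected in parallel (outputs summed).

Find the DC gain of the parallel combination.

Parallel: G_eq = G1 + G2. DC gain = G1(0) + G2(0) = 5/4 + 6/2 = 1.25 + 3 = 4.25.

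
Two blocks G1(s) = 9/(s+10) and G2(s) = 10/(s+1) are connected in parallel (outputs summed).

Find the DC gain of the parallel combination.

Parallel: G_eq = G1 + G2. DC gain = G1(0) + G2(0) = 9/10 + 10/1 = 0.9 + 10 = 10.9.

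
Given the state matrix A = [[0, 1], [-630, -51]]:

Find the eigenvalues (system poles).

det(A - λI) = λ² - (-51)λ + 630 = (λ - (-30))(λ - (-21)). Eigenvalues: -30, -21.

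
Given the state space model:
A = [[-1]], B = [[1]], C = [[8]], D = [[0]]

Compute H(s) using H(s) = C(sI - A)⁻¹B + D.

(sI - A)⁻¹ = 1/(s + 1). H(s) = 8 × 1/(s + 1) + 0 = 8/(s + 1).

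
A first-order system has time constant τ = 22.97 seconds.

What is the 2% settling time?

For first-order system, 2% settling time ≈ 4τ = 4 × 22.97 = 91.88 s.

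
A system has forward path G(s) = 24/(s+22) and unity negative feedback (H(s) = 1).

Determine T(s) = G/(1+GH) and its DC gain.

T(s) = G/(1+GH) = [24/(s+22)] / [1 + 24/(s+22)] = 24/(s+22+24) = 24/(s+46). DC gain = 24/46 = 0.5217.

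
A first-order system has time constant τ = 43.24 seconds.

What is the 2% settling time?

For first-order system, 2% settling time ≈ 4τ = 4 × 43.24 = 172.96 s.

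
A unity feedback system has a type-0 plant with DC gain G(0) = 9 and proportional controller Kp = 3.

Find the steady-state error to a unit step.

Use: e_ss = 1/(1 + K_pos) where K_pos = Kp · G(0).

K_pos = Kp · G(0) = 3 × 9 = 27. e_ss = 1/(1 + 27) = 0.0357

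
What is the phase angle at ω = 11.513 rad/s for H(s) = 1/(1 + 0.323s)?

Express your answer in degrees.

Phase = -arctan(ωτ) = -arctan(11.513 × 0.323) = -74.9°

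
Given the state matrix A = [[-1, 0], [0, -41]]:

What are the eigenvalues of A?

For diagonal matrix, eigenvalues are diagonal entries: λ₁ = -1, λ₂ = -41.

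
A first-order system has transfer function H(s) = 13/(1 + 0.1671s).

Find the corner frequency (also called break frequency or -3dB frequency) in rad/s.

Corner frequency = 1/τ = 1/0.1671 = 5.984 rad/s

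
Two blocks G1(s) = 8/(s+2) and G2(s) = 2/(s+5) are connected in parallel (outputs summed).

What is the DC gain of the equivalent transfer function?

Parallel: G_eq = G1 + G2. DC gain = G1(0) + G2(0) = 8/2 + 2/5 = 4 + 0.4 = 4.4.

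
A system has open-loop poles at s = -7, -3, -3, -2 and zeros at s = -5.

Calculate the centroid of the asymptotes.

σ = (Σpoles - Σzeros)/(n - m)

σ = (Σpoles - Σzeros)/(n - m) = (-15 - (-5))/(4 - 1) = -10/3 = -3.33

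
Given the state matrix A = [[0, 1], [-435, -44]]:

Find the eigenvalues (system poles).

det(A - λI) = λ² - (-44)λ + 435 = (λ - (-15))(λ - (-29)). Eigenvalues: -15, -29.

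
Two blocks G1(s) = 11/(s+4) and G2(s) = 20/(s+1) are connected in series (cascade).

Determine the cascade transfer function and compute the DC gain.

Series: multiply transfer functions. G_eq = 11/(s+4) × 20/(s+1) = 220/((s+4)(s+1)). DC gain = 220/(4×1) = 55.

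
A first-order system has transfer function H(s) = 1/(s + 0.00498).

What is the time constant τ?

For H(s) = 1/(s + 1/τ), the pole is at -1/τ = -0.00498, so τ = 1/0.00498 = 200.8 s.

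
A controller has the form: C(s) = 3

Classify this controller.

This is a Proportional (P) controller.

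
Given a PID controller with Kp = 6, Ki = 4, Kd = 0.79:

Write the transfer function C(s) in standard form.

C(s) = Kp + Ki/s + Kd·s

Substituting values: C(s) = 6 + 4/s + 0.79s = (0.79s² + 6s + 4)/s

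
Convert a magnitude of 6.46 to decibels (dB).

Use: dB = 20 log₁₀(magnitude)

dB = 20 log₁₀(6.46) = 16.2 dB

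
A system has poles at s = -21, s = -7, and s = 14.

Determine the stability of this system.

Pole(s) at s = 14 are not in the left half-plane. System is unstable.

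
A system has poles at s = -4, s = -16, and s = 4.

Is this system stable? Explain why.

Pole(s) at s = 4 are not in the left half-plane. System is unstable.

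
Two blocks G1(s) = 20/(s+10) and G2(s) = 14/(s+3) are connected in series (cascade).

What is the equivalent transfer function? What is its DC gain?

Series: multiply transfer functions. G_eq = 20/(s+10) × 14/(s+3) = 280/((s+10)(s+3)). DC gain = 280/(10×3) = 9.3333.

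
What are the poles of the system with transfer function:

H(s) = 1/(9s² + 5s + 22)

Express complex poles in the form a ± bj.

Discriminant = 5² - 4×9×22 = 25 - 792 = -767 < 0, so the poles are a complex conjugate pair s = (-5 ± j√767)/(2×9). Real part = -5/(2×9) = -5/18 ≈ -0.2778; imaginary part = ±√767/(2×9) ≈ 1.5386. Poles: s = -0.2778 ± 1.5386j.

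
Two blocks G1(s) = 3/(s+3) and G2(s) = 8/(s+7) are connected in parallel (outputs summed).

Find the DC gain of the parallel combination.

Parallel: G_eq = G1 + G2. DC gain = G1(0) + G2(0) = 3/3 + 8/7 = 1 + 1.1429 = 2.1429.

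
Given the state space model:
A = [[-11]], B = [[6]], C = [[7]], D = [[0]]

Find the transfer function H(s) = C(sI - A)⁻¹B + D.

(sI - A)⁻¹ = 1/(s + 11). H(s) = 7 × 6/(s + 11) + 0 = 42/(s + 11).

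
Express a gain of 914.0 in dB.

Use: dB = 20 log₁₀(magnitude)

dB = 20 log₁₀(914.0) = 59.2 dB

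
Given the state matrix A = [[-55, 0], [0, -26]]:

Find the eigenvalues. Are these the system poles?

For diagonal matrix, eigenvalues are diagonal entries: λ₁ = -55, λ₂ = -26. Eigenvalues of A = system poles.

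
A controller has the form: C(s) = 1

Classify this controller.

This is a Proportional (P) controller.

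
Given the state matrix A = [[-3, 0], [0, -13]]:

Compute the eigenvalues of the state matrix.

For diagonal matrix, eigenvalues are diagonal entries: λ₁ = -3, λ₂ = -13.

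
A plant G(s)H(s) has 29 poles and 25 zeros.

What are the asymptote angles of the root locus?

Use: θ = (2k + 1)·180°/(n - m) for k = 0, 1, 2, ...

n - m = 29 - 25 = 4. Angles: θk = (2k + 1)·180°/4 = 45°, 135°, 225°, 315°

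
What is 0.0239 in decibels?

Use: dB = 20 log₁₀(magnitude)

dB = 20 log₁₀(0.0239) = -32.4 dB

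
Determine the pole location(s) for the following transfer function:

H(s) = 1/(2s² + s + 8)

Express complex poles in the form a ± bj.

Discriminant = 1² - 4×2×8 = 1 - 64 = -63 < 0, so the poles are a complex conjugate pair s = (-1 ± j√63)/(2×2). Real part = -1/(2×2) = -1/4 = -0.25; imaginary part = ±√63/(2×2) ≈ 1.9843. Poles: s = -0.25 ± 1.9843j.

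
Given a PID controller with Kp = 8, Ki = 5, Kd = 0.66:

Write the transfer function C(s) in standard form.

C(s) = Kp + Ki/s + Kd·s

Substituting values: C(s) = 8 + 5/s + 0.66s = (0.66s² + 8s + 5)/s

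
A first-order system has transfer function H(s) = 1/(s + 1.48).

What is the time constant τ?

For H(s) = 1/(s + 1/τ), the pole is at -1/τ = -1.48, so τ = 1/1.48 = 0.6757 s.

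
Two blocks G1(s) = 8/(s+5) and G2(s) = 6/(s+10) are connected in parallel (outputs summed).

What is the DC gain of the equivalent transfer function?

Parallel: G_eq = G1 + G2. DC gain = G1(0) + G2(0) = 8/5 + 6/10 = 1.6 + 0.6 = 2.2.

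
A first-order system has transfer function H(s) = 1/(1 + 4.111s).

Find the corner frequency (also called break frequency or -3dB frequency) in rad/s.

Corner frequency = 1/τ = 1/4.111 = 0.243 rad/s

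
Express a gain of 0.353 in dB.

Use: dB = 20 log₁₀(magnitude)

dB = 20 log₁₀(0.353) = -9.0 dB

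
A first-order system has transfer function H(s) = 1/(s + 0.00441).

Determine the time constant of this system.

For H(s) = 1/(s + 1/τ), the pole is at -1/τ = -0.00441, so τ = 1/0.00441 = 226.8 s.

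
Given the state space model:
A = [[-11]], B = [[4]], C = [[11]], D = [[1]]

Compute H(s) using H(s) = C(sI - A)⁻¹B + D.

(sI - A)⁻¹ = 1/(s + 11). H(s) = 11×4/(s + 11) + 1 = (s + 55)/(s + 11).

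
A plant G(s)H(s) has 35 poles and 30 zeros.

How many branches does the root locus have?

Root locus has n branches where n = number of poles = 35.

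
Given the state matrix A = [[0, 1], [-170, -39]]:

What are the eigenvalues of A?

det(A - λI) = λ² - (-39)λ + 170 = (λ - (-5))(λ - (-34)). Eigenvalues: -5, -34.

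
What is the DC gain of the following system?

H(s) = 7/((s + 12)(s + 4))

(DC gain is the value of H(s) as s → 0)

DC gain = H(0) = 7/(12 × 4) = 7/48 = 0.1458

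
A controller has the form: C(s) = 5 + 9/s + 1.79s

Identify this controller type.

This is a Proportional-Integral-Derivative (PID) controller.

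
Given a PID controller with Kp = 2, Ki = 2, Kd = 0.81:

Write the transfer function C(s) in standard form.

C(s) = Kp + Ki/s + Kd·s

Substituting values: C(s) = 2 + 2/s + 0.81s = (0.81s² + 2s + 2)/s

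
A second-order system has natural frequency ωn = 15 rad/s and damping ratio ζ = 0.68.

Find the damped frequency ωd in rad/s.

ωd = ωn√(1 - ζ²) = 15√(1 - 0.68²) = 11.0 rad/s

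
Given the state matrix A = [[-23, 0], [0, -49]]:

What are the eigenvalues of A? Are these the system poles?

For diagonal matrix, eigenvalues are diagonal entries: λ₁ = -23, λ₂ = -49. Eigenvalues of A = system poles.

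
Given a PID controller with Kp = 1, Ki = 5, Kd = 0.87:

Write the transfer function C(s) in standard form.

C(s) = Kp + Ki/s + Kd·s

Substituting values: C(s) = 1 + 5/s + 0.87s = (0.87s² + s + 5)/s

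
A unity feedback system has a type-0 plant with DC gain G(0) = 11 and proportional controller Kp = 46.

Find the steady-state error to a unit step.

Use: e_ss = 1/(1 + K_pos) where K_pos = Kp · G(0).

K_pos = Kp · G(0) = 46 × 11 = 506. e_ss = 1/(1 + 506) = 0.0020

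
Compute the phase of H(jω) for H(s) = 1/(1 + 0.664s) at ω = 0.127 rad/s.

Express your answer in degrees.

Phase = -arctan(ωτ) = -arctan(0.127 × 0.664) = -4.8°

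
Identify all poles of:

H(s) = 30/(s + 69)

Pole is where denominator = 0: s + 69 = 0, so s = -69.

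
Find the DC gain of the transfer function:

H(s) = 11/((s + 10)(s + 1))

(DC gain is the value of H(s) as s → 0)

DC gain = H(0) = 11/(10 × 1) = 11/10 = 1.1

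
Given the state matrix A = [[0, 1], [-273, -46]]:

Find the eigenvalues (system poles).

det(A - λI) = λ² - (-46)λ + 273 = (λ - (-39))(λ - (-7)). Eigenvalues: -39, -7.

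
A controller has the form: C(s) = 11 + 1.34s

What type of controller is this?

This is a Proportional-Derivative (PD) controller.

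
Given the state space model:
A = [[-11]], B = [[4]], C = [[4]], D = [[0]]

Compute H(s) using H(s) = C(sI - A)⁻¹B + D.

(sI - A)⁻¹ = 1/(s + 11). H(s) = 4 × 4/(s + 11) + 0 = 16/(s + 11).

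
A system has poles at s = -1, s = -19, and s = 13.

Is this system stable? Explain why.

Pole(s) at s = 13 are not in the left half-plane. System is unstable.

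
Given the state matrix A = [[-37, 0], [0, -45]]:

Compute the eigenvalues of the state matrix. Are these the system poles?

For diagonal matrix, eigenvalues are diagonal entries: λ₁ = -37, λ₂ = -45. Eigenvalues of A = system poles.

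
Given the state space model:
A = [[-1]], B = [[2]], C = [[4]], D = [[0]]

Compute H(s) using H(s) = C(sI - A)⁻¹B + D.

(sI - A)⁻¹ = 1/(s + 1). H(s) = 4 × 2/(s + 1) + 0 = 8/(s + 1).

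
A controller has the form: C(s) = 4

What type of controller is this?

This is a Proportional (P) controller.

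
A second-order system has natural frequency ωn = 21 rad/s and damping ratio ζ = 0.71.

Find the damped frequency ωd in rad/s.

ωd = ωn√(1 - ζ²) = 21√(1 - 0.71²) = 14.79 rad/s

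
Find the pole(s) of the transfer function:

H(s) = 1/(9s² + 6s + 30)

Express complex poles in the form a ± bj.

Discriminant = 6² - 4×9×30 = 36 - 1080 = -1044 < 0, so the poles are a complex conjugate pair s = (-6 ± j√1044)/(2×9). Real part = -6/(2×9) = -6/18 ≈ -0.3333; imaginary part = ±√1044/(2×9) ≈ 1.7951. Poles: s = -0.3333 ± 1.7951j.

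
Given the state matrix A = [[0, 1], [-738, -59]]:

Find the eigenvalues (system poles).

det(A - λI) = λ² - (-59)λ + 738 = (λ - (-41))(λ - (-18)). Eigenvalues: -41, -18.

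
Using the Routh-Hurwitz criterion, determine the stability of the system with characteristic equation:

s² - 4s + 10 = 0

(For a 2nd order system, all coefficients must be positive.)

Coefficients: 1, -4, 10. b=-4 not positive, so system is unstable.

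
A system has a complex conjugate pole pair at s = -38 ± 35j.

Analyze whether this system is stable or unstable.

Real part of poles is -38 (< 0, left half-plane). Stable.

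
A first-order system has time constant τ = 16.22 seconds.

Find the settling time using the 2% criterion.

For first-order system, 2% settling time ≈ 4τ = 4 × 16.22 = 64.88 s.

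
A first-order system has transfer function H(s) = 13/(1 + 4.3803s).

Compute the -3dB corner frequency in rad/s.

Corner frequency = 1/τ = 1/4.3803 = 0.228 rad/s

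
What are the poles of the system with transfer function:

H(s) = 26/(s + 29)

Pole is where denominator = 0: s + 29 = 0, so s = -29.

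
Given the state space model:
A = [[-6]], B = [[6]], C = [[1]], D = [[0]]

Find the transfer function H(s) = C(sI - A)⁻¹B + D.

(sI - A)⁻¹ = 1/(s + 6). H(s) = 1 × 6/(s + 6) + 0 = 6/(s + 6).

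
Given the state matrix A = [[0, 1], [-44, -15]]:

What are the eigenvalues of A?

det(A - λI) = λ² - (-15)λ + 44 = (λ - (-4))(λ - (-11)). Eigenvalues: -4, -11.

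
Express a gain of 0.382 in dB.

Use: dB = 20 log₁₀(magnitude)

dB = 20 log₁₀(0.382) = -8.4 dB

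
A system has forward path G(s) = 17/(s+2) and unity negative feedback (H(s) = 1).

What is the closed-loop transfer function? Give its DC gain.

T(s) = G/(1+GH) = [17/(s+2)] / [1 + 17/(s+2)] = 17/(s+2+17) = 17/(s+19). DC gain = 17/19 = 0.8947.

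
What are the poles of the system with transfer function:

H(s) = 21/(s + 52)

Pole is where denominator = 0: s + 52 = 0, so s = -52.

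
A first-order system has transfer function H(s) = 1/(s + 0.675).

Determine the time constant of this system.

For H(s) = 1/(s + 1/τ), the pole is at -1/τ = -0.675, so τ = 1/0.675 = 1.4815 s.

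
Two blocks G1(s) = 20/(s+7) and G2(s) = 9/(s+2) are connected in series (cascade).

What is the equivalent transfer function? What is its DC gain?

Series: multiply transfer functions. G_eq = 20/(s+7) × 9/(s+2) = 180/((s+7)(s+2)). DC gain = 180/(7×2) = 12.8571.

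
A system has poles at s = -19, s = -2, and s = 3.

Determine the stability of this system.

Pole(s) at s = 3 are not in the left half-plane. System is unstable.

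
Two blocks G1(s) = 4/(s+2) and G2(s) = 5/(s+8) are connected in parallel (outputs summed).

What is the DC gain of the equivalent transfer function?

Parallel: G_eq = G1 + G2. DC gain = G1(0) + G2(0) = 4/2 + 5/8 = 2 + 0.625 = 2.625.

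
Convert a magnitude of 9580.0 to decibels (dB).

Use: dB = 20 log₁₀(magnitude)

dB = 20 log₁₀(9580.0) = 79.6 dB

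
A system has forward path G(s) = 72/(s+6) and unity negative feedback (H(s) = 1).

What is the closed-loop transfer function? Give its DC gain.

T(s) = G/(1+GH) = [72/(s+6)] / [1 + 72/(s+6)] = 72/(s+6+72) = 72/(s+78). DC gain = 72/78 = 0.9231.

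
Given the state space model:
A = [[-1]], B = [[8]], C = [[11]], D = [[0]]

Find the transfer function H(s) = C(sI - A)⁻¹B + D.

(sI - A)⁻¹ = 1/(s + 1). H(s) = 11 × 8/(s + 1) + 0 = 88/(s + 1).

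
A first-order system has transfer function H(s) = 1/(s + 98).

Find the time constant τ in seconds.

For H(s) = 1/(s + 1/τ), the pole is at -1/τ = -98, so τ = 1/98 = 0.0102 s.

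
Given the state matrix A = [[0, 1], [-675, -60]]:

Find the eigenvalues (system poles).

det(A - λI) = λ² - (-60)λ + 675 = (λ - (-15))(λ - (-45)). Eigenvalues: -15, -45.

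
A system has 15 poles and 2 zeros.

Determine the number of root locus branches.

Root locus has n branches where n = number of poles = 15.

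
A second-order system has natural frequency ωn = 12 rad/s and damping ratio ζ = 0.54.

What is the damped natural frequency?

ωd = ωn√(1 - ζ²) = 12√(1 - 0.54²) = 10.1 rad/s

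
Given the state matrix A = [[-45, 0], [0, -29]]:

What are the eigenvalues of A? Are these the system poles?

For diagonal matrix, eigenvalues are diagonal entries: λ₁ = -45, λ₂ = -29. Eigenvalues of A = system poles.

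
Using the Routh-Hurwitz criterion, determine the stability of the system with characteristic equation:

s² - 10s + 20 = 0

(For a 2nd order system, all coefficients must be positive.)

Coefficients: 1, -10, 20. b=-10 not positive, so system is unstable.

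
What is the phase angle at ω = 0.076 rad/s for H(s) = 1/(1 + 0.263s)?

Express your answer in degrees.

Phase = -arctan(ωτ) = -arctan(0.076 × 0.263) = -1.1°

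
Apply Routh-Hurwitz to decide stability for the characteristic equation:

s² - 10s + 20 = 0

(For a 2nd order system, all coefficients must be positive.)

Coefficients: 1, -10, 20. b=-10 not positive, so system is unstable.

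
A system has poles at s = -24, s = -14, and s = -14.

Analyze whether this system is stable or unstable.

All poles are in the left half-plane. System is stable.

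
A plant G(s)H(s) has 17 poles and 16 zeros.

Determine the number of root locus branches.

Root locus has n branches where n = number of poles = 17.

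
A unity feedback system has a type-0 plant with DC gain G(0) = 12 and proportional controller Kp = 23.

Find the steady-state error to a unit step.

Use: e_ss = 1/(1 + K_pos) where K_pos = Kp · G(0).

K_pos = Kp · G(0) = 23 × 12 = 276. e_ss = 1/(1 + 276) = 0.0036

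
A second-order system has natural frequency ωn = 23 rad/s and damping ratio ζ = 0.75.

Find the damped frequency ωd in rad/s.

ωd = ωn√(1 - ζ²) = 23√(1 - 0.75²) = 15.21 rad/s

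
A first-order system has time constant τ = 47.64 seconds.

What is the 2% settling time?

For first-order system, 2% settling time ≈ 4τ = 4 × 47.64 = 190.56 s.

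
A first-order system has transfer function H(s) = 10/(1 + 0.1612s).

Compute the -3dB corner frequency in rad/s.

Corner frequency = 1/τ = 1/0.1612 = 6.203 rad/s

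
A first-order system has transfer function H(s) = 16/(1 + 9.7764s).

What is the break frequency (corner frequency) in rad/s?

Corner frequency = 1/τ = 1/9.7764 = 0.102 rad/s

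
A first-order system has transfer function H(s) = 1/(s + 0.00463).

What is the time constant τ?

For H(s) = 1/(s + 1/τ), the pole is at -1/τ = -0.00463, so τ = 1/0.00463 = 216 s.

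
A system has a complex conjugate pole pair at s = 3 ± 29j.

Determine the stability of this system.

Real part of poles is 3 (> 0, right half-plane). Unstable.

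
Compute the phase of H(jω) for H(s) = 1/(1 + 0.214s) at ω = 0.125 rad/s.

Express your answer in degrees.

Phase = -arctan(ωτ) = -arctan(0.125 × 0.214) = -1.5°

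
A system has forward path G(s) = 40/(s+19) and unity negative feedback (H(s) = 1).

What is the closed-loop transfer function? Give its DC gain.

T(s) = G/(1+GH) = [40/(s+19)] / [1 + 40/(s+19)] = 40/(s+19+40) = 40/(s+59). DC gain = 40/59 = 0.6780.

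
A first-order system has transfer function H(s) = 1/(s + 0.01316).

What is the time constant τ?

For H(s) = 1/(s + 1/τ), the pole is at -1/τ = -0.01316, so τ = 1/0.01316 = 75.99 s.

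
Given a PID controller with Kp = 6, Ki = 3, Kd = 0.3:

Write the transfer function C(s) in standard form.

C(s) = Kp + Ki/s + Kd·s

Substituting values: C(s) = 6 + 3/s + 0.3s = (0.3s² + 6s + 3)/s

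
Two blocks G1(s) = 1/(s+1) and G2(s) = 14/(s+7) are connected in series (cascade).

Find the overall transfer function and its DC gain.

Series: multiply transfer functions. G_eq = 1/(s+1) × 14/(s+7) = 14/((s+1)(s+7)). DC gain = 14/(1×7) = 2.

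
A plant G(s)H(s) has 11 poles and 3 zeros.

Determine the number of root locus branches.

Root locus has n branches where n = number of poles = 11.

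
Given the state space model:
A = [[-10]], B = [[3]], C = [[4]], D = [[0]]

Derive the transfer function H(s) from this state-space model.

(sI - A)⁻¹ = 1/(s + 10). H(s) = 4 × 3/(s + 10) + 0 = 12/(s + 10).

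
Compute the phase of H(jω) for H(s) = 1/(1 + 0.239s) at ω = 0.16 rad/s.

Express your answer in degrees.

Phase = -arctan(ωτ) = -arctan(0.16 × 0.239) = -2.2°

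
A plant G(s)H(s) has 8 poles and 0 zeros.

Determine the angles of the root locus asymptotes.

n - m = 8 - 0 = 8. Angles: θk = (2k + 1)·180°/8 = 22.5°, 67.5°, 112.5°, 157.5°, 202.5°, 247.5°, 292.5°, 337.5°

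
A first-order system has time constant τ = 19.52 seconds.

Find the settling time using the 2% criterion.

For first-order system, 2% settling time ≈ 4τ = 4 × 19.52 = 78.08 s.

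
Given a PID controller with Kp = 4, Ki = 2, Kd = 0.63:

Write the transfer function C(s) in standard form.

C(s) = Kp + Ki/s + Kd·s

Substituting values: C(s) = 4 + 2/s + 0.63s = (0.63s² + 4s + 2)/s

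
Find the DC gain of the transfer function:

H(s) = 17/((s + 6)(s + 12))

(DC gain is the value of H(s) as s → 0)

DC gain = H(0) = 17/(6 × 12) = 17/72 = 0.2361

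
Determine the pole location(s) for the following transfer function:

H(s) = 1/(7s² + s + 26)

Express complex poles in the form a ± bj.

Discriminant = 1² - 4×7×26 = 1 - 728 = -727 < 0, so the poles are a complex conjugate pair s = (-1 ± j√727)/(2×7). Real part = -1/(2×7) = -1/14 ≈ -0.0714; imaginary part = ±√727/(2×7) ≈ 1.9259. Poles: s = -0.0714 ± 1.9259j.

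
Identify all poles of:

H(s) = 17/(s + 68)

Pole is where denominator = 0: s + 68 = 0, so s = -68.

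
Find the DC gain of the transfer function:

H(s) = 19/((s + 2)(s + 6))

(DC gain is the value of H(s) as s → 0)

DC gain = H(0) = 19/(2 × 6) = 19/12 = 1.5833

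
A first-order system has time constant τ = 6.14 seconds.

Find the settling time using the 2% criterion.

For first-order system, 2% settling time ≈ 4τ = 4 × 6.14 = 24.56 s.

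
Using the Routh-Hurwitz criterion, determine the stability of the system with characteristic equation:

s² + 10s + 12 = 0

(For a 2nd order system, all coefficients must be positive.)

Coefficients: 1, 10, 12. All positive, so system is stable.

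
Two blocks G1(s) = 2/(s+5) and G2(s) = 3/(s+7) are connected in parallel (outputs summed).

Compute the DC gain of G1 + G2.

Parallel: G_eq = G1 + G2. DC gain = G1(0) + G2(0) = 2/5 + 3/7 = 0.4 + 0.4286 = 0.8286.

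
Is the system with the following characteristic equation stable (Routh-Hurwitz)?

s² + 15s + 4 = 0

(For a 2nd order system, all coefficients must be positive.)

Coefficients: 1, 15, 4. All positive, so system is stable.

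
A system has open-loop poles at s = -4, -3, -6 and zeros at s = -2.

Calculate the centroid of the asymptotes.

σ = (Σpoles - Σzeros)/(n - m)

σ = (Σpoles - Σzeros)/(n - m) = (-13 - (-2))/(3 - 1) = -11/2 = -5.5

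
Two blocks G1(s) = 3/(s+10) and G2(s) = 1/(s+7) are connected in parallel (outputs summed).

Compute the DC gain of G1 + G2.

Parallel: G_eq = G1 + G2. DC gain = G1(0) + G2(0) = 3/10 + 1/7 = 0.3 + 0.1429 = 0.4429.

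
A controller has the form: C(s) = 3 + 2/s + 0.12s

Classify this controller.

This is a Proportional-Integral-Derivative (PID) controller.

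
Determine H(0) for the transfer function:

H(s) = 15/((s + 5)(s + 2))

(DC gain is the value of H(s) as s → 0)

DC gain = H(0) = 15/(5 × 2) = 15/10 = 1.5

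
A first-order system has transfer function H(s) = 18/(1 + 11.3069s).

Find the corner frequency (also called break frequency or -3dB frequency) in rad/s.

Corner frequency = 1/τ = 1/11.3069 = 0.088 rad/s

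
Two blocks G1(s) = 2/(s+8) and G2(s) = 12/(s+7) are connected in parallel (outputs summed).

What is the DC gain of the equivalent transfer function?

Parallel: G_eq = G1 + G2. DC gain = G1(0) + G2(0) = 2/8 + 12/7 = 0.25 + 1.7143 = 1.9643.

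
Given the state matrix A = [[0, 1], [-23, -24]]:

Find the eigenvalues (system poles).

det(A - λI) = λ² - (-24)λ + 23 = (λ - (-1))(λ - (-23)). Eigenvalues: -1, -23.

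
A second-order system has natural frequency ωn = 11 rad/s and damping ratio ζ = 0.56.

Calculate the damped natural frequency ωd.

ωd = ωn√(1 - ζ²) = 11√(1 - 0.56²) = 9.11 rad/s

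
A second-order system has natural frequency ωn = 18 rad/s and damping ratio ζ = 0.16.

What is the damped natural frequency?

ωd = ωn√(1 - ζ²) = 18√(1 - 0.16²) = 17.77 rad/s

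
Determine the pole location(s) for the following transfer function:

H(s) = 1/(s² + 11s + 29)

Discriminant = 11² - 4×1×29 = 121 - 116 = 5 > 0, so two distinct real poles. Using quadratic formula: s = (-11 ± √5)/(2×1) = (-11 ± √5)/2, with √5 ≈ 2.2361. s₁ ≈ -4.3820, s₂ ≈ -6.6180. Poles: s₁ = -4.3820, s₂ = -6.6180.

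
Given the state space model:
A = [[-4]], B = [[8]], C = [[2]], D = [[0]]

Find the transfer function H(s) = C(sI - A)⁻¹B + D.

(sI - A)⁻¹ = 1/(s + 4). H(s) = 2 × 8/(s + 4) + 0 = 16/(s + 4).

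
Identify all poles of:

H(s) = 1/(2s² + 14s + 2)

Discriminant = 14² - 4×2×2 = 196 - 16 = 180 > 0, so two distinct real poles. Using quadratic formula: s = (-14 ± √180)/(2×2) = (-14 ± √180)/4, with √180 ≈ 13.4164. s₁ ≈ -0.1459, s₂ ≈ -6.8541. Poles: s₁ = -0.1459, s₂ = -6.8541.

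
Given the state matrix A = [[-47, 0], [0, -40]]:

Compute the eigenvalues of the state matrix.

For diagonal matrix, eigenvalues are diagonal entries: λ₁ = -47, λ₂ = -40.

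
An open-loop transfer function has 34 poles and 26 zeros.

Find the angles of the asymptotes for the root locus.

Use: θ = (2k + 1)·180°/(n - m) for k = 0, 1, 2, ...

n - m = 34 - 26 = 8. Angles: θk = (2k + 1)·180°/8 = 22.5°, 67.5°, 112.5°, 157.5°, 202.5°, 247.5°, 292.5°, 337.5°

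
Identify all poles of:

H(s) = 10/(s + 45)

Pole is where denominator = 0: s + 45 = 0, so s = -45.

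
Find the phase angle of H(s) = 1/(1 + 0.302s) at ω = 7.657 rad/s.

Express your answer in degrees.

Phase = -arctan(ωτ) = -arctan(7.657 × 0.302) = -66.6°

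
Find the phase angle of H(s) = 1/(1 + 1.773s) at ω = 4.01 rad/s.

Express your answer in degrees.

Phase = -arctan(ωτ) = -arctan(4.01 × 1.773) = -82.0°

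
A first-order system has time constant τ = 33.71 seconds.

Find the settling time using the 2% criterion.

For first-order system, 2% settling time ≈ 4τ = 4 × 33.71 = 134.84 s.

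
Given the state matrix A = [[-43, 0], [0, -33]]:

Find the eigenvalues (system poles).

For diagonal matrix, eigenvalues are diagonal entries: λ₁ = -43, λ₂ = -33.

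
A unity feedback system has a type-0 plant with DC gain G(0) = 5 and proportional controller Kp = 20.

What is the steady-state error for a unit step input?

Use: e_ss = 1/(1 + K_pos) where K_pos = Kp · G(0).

K_pos = Kp · G(0) = 20 × 5 = 100. e_ss = 1/(1 + 100) = 0.0099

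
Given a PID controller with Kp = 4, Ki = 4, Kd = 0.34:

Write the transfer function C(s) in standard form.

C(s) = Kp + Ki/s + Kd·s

Substituting values: C(s) = 4 + 4/s + 0.34s = (0.34s² + 4s + 4)/s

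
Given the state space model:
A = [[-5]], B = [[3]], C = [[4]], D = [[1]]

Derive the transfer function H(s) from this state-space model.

(sI - A)⁻¹ = 1/(s + 5). H(s) = 4×3/(s + 5) + 1 = (s + 17)/(s + 5).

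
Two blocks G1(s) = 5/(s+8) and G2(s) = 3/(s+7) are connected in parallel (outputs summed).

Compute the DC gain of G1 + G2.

Parallel: G_eq = G1 + G2. DC gain = G1(0) + G2(0) = 5/8 + 3/7 = 0.625 + 0.4286 = 1.0536.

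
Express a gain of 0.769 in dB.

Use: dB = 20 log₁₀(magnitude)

dB = 20 log₁₀(0.769) = -2.3 dB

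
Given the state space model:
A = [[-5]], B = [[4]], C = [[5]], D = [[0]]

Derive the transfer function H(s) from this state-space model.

(sI - A)⁻¹ = 1/(s + 5). H(s) = 5 × 4/(s + 5) + 0 = 20/(s + 5).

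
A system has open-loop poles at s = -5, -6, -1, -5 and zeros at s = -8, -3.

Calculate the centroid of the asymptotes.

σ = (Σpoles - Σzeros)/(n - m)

σ = (Σpoles - Σzeros)/(n - m) = (-17 - (-11))/(4 - 2) = -6/2 = -3.0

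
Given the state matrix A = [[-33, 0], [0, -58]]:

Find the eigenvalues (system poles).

For diagonal matrix, eigenvalues are diagonal entries: λ₁ = -33, λ₂ = -58.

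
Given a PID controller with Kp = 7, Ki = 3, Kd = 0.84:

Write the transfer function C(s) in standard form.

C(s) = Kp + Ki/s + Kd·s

Substituting values: C(s) = 7 + 3/s + 0.84s = (0.84s² + 7s + 3)/s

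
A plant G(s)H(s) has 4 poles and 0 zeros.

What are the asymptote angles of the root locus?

n - m = 4 - 0 = 4. Angles: θk = (2k + 1)·180°/4 = 45°, 135°, 225°, 315°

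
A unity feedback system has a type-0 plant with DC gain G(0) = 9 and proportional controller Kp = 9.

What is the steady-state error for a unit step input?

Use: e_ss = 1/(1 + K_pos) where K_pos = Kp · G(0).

K_pos = Kp · G(0) = 9 × 9 = 81. e_ss = 1/(1 + 81) = 0.0122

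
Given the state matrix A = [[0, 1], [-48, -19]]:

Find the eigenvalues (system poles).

det(A - λI) = λ² - (-19)λ + 48 = (λ - (-16))(λ - (-3)). Eigenvalues: -16, -3.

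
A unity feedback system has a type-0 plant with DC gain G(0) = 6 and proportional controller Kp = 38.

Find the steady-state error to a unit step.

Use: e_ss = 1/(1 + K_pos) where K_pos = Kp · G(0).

K_pos = Kp · G(0) = 38 × 6 = 228. e_ss = 1/(1 + 228) = 0.0044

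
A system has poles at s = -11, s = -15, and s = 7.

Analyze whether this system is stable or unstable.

Pole(s) at s = 7 are not in the left half-plane. System is unstable.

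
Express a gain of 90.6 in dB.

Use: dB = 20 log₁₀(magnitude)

dB = 20 log₁₀(90.6) = 39.1 dB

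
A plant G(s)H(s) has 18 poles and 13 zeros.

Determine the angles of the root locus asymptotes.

n - m = 18 - 13 = 5. Angles: θk = (2k + 1)·180°/5 = 36°, 108°, 180°, 252°, 324°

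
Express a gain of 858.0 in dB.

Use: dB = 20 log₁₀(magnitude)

dB = 20 log₁₀(858.0) = 58.7 dB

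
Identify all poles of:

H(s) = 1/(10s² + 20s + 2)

Discriminant = 20² - 4×10×2 = 400 - 80 = 320 > 0, so two distinct real poles. Using quadratic formula: s = (-20 ± √320)/(2×10) = (-20 ± √320)/20, with √320 ≈ 17.8885. s₁ ≈ -0.1056, s₂ ≈ -1.8944. Poles: s₁ = -0.1056, s₂ = -1.8944.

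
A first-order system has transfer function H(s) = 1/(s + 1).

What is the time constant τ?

For H(s) = 1/(s + 1/τ), the pole is at -1/τ = -1, so τ = 1/1 = 1 s.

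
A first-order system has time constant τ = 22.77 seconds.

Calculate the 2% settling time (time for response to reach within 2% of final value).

For first-order system, 2% settling time ≈ 4τ = 4 × 22.77 = 91.08 s.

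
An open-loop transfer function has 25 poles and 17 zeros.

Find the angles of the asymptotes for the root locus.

n - m = 25 - 17 = 8. Angles: θk = (2k + 1)·180°/8 = 22.5°, 67.5°, 112.5°, 157.5°, 202.5°, 247.5°, 292.5°, 337.5°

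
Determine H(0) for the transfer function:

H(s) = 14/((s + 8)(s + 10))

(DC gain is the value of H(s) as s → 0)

DC gain = H(0) = 14/(8 × 10) = 14/80 = 0.175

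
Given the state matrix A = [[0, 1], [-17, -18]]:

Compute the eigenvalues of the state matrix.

det(A - λI) = λ² - (-18)λ + 17 = (λ - (-17))(λ - (-1)). Eigenvalues: -17, -1.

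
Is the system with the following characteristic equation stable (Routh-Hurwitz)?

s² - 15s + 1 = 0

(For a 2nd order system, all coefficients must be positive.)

Coefficients: 1, -15, 1. b=-15 not positive, so system is unstable.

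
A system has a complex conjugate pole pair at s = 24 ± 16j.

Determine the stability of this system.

Real part of poles is 24 (> 0, right half-plane). Unstable.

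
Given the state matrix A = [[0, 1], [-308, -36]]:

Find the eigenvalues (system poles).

det(A - λI) = λ² - (-36)λ + 308 = (λ - (-14))(λ - (-22)). Eigenvalues: -14, -22.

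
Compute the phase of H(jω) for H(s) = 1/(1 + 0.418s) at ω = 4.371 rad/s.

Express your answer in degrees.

Phase = -arctan(ωτ) = -arctan(4.371 × 0.418) = -61.3°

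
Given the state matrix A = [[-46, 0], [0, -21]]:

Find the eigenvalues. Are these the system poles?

For diagonal matrix, eigenvalues are diagonal entries: λ₁ = -46, λ₂ = -21. Eigenvalues of A = system poles.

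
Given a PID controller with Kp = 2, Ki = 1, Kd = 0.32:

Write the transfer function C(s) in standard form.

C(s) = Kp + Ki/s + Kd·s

Substituting values: C(s) = 2 + 1/s + 0.32s = (0.32s² + 2s + 1)/s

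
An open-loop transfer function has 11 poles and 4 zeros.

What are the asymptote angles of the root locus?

n - m = 11 - 4 = 7. Angles: θk = (2k + 1)·180°/7 = 25.71°, 77.14°, 128.57°, 180°, 231.43°, 282.86°, 334.29°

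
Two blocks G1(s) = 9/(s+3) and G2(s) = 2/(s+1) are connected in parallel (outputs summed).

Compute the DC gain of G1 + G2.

Parallel: G_eq = G1 + G2. DC gain = G1(0) + G2(0) = 9/3 + 2/1 = 3 + 2 = 5.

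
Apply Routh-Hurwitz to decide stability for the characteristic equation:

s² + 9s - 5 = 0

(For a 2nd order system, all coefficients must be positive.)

Coefficients: 1, 9, -5. c=-5 not positive, so system is unstable.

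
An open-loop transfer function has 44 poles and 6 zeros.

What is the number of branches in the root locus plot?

Root locus has n branches where n = number of poles = 44.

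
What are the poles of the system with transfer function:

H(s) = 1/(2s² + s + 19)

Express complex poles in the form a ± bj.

Discriminant = 1² - 4×2×19 = 1 - 152 = -151 < 0, so the poles are a complex conjugate pair s = (-1 ± j√151)/(2×2). Real part = -1/(2×2) = -1/4 = -0.25; imaginary part = ±√151/(2×2) ≈ 3.0721. Poles: s = -0.25 ± 3.0721j.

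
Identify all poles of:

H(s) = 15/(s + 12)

Pole is where denominator = 0: s + 12 = 0, so s = -12.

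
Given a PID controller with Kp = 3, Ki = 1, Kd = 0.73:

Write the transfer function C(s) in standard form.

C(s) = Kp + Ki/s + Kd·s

Substituting values: C(s) = 3 + 1/s + 0.73s = (0.73s² + 3s + 1)/s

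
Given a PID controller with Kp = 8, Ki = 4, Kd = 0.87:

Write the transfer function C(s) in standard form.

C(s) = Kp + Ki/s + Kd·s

Substituting values: C(s) = 8 + 4/s + 0.87s = (0.87s² + 8s + 4)/s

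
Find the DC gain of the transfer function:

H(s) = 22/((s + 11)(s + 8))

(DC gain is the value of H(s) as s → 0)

DC gain = H(0) = 22/(11 × 8) = 22/88 = 0.25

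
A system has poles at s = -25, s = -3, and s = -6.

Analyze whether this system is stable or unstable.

All poles are in the left half-plane. System is stable.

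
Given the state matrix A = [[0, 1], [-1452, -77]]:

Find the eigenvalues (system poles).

det(A - λI) = λ² - (-77)λ + 1452 = (λ - (-44))(λ - (-33)). Eigenvalues: -44, -33.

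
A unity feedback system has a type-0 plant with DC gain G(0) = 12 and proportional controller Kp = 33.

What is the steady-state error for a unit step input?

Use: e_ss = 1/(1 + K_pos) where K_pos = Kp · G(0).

K_pos = Kp · G(0) = 33 × 12 = 396. e_ss = 1/(1 + 396) = 0.0025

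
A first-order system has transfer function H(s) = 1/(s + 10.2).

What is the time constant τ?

For H(s) = 1/(s + 1/τ), the pole is at -1/τ = -10.2, so τ = 1/10.2 = 0.0980 s.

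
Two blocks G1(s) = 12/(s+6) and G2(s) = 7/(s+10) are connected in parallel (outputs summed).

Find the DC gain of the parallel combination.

Parallel: G_eq = G1 + G2. DC gain = G1(0) + G2(0) = 12/6 + 7/10 = 2 + 0.7 = 2.7.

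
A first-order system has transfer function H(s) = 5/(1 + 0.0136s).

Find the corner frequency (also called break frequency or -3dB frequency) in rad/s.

Corner frequency = 1/τ = 1/0.0136 = 73.529 rad/s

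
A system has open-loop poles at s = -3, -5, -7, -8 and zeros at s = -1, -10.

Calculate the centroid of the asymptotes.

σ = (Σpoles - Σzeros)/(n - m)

σ = (Σpoles - Σzeros)/(n - m) = (-23 - (-11))/(4 - 2) = -12/2 = -6.0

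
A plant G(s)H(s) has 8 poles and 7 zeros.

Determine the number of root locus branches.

Root locus has n branches where n = number of poles = 8.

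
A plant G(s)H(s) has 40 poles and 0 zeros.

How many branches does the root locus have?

Root locus has n branches where n = number of poles = 40.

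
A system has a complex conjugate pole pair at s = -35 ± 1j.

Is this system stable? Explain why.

Real part of poles is -35 (< 0, left half-plane). Stable.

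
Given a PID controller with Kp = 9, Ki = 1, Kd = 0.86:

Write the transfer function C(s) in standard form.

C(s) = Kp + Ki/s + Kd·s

Substituting values: C(s) = 9 + 1/s + 0.86s = (0.86s² + 9s + 1)/s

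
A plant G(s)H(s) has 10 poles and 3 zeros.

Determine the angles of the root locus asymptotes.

n - m = 10 - 3 = 7. Angles: θk = (2k + 1)·180°/7 = 25.71°, 77.14°, 128.57°, 180°, 231.43°, 282.86°, 334.29°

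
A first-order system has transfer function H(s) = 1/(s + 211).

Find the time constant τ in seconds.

For H(s) = 1/(s + 1/τ), the pole is at -1/τ = -211, so τ = 1/211 = 0.0047 s.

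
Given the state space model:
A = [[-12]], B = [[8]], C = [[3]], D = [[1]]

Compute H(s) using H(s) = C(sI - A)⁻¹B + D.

(sI - A)⁻¹ = 1/(s + 12). H(s) = 3×8/(s + 12) + 1 = (s + 36)/(s + 12).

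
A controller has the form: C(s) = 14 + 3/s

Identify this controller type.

This is a Proportional-Integral (PI) controller.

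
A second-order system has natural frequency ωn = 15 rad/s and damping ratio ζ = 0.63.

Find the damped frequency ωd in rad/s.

ωd = ωn√(1 - ζ²) = 15√(1 - 0.63²) = 11.65 rad/s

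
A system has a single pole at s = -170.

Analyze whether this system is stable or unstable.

Pole at s = -170 is in the left half-plane. Stable.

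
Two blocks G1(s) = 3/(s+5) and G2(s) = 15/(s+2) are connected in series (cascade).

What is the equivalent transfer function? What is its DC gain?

Series: multiply transfer functions. G_eq = 3/(s+5) × 15/(s+2) = 45/((s+5)(s+2)). DC gain = 45/(5×2) = 4.5.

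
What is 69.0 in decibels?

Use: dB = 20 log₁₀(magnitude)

dB = 20 log₁₀(69.0) = 36.8 dB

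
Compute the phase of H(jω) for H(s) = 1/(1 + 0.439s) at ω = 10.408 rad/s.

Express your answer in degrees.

Phase = -arctan(ωτ) = -arctan(10.408 × 0.439) = -77.7°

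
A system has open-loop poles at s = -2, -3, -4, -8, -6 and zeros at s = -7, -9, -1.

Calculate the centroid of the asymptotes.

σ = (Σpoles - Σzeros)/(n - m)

σ = (Σpoles - Σzeros)/(n - m) = (-23 - (-17))/(5 - 3) = -6/2 = -3.0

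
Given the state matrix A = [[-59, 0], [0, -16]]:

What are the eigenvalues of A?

For diagonal matrix, eigenvalues are diagonal entries: λ₁ = -59, λ₂ = -16.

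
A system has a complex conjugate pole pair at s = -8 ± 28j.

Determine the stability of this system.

Real part of poles is -8 (< 0, left half-plane). Stable.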